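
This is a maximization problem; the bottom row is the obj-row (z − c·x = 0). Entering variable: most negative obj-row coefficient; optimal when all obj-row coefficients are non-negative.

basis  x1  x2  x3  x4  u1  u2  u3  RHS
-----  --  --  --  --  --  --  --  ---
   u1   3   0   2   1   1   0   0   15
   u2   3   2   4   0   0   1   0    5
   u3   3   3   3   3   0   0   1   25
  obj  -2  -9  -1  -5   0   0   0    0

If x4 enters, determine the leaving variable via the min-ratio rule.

Column x4 entries and ratios — u1: 15/1 = 15; u2: 0 ≤ 0, skip; u3: 25/3 = 25/3.
Smallest ratio is 25/3 in the row of u3, so u3 leaves.

u3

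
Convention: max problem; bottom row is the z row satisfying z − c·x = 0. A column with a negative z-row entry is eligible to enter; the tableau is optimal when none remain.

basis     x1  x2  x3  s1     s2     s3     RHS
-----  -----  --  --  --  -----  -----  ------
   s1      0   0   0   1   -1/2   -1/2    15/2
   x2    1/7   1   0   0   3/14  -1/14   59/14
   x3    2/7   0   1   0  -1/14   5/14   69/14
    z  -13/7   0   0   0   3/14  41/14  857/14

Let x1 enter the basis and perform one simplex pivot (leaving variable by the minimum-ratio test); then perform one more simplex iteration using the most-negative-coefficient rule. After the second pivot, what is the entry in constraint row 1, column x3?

Ratio test on column x1 — row 1: entry 0 ≤ 0; row 2: (59/14)/(1/7) = 59/2; row 3: (69/14)/(2/7) = 69/4. Minimum is 69/4 at row 3 (x3 leaves); pivot element 2/7.
Divide row 3 by 2/7; eliminate column x1 from the other rows.
Second iteration: most negative z-row entry is -1/4 in column s2, so s2 enters.
Ratio test on column s2 — row 1: entry -1/2 ≤ 0; row 2: (7/4)/(1/4) = 7; row 3: entry -1/4 ≤ 0. Minimum is 7 at row 2 (x2 leaves); pivot element 1/4.
Divide row 2 by 1/4; eliminate column s2 from the other rows.
After both pivots, the entry at constraint row 1, column x3 is -1.

-1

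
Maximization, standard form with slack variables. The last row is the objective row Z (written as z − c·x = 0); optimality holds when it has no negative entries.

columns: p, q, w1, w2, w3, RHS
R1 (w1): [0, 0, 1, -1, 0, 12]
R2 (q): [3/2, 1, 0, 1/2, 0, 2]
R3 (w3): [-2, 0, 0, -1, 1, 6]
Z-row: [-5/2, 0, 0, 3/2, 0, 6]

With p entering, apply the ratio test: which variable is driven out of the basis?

q

Column p entries and ratios — w1: 0 ≤ 0, skip; q: 2/(3/2) = 4/3; w3: -2 ≤ 0, skip.
Smallest ratio is 4/3 in the row of q, so q leaves.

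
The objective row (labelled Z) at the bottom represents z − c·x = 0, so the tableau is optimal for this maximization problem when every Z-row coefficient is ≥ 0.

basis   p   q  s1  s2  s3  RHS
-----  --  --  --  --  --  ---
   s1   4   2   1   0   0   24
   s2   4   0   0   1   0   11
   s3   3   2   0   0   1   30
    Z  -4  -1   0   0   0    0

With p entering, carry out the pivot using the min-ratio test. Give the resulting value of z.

Ratio test on column p — row 1: 24/4 = 6; row 2: 11/4 = 11/4; row 3: 30/3 = 10. Minimum is 11/4 at row 2 (s2 leaves); pivot element 4.
Pivot on row 2; the Z-row RHS becomes 0 − (-4)·(11/4) = 11.

11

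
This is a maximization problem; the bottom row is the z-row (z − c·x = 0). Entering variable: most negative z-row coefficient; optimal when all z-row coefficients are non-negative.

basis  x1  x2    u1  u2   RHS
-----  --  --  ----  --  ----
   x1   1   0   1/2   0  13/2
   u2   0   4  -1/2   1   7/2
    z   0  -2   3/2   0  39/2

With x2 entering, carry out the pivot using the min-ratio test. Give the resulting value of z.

Ratio test on column x2 — row 1: entry 0 ≤ 0; row 2: (7/2)/4 = 7/8. Minimum is 7/8 at row 2 (u2 leaves); pivot element 4.
Pivot on row 2; the z-row RHS becomes 39/2 − (-2)·(7/8) = 85/4.

85/4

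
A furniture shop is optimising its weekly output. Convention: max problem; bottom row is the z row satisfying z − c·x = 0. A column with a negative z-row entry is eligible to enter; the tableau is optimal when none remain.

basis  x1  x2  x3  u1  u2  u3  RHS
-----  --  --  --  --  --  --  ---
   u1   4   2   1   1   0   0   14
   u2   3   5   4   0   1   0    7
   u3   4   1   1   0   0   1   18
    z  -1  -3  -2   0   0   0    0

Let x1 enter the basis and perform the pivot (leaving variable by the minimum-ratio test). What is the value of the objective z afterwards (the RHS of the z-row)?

Ratio test on column x1 — row 1: 14/4 = 7/2; row 2: 7/3 = 7/3; row 3: 18/4 = 9/2. Minimum is 7/3 at row 2 (u2 leaves); pivot element 3.
Pivot on row 2; the z-row RHS becomes 0 − (-1)·(7/3) = 7/3.

7/3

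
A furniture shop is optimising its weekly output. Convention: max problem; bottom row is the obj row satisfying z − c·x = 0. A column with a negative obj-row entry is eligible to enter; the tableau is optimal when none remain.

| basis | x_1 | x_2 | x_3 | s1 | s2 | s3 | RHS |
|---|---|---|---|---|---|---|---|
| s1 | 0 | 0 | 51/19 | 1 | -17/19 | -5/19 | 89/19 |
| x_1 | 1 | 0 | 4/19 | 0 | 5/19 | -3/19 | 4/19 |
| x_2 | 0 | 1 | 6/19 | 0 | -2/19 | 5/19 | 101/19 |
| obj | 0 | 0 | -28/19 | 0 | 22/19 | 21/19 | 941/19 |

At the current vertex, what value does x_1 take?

4/19

x_1 is basic (row 2); its value is the RHS of that row, 4/19.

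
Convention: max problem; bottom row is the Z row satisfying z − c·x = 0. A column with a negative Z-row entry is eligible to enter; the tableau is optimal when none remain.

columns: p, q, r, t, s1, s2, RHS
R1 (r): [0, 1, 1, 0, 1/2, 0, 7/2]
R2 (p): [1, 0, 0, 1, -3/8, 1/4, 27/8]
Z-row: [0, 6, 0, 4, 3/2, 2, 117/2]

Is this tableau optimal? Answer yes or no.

yes

Every Z-row coefficient is ≥ 0, so the tableau is optimal.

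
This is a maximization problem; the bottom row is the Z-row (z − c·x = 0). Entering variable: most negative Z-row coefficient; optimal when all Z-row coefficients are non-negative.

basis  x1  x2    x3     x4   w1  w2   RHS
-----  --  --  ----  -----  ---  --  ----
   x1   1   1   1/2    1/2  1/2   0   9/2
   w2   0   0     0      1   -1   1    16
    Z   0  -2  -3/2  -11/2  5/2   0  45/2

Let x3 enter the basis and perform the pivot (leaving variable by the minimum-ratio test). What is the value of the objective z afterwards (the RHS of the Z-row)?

Ratio test on column x3 — row 1: (9/2)/(1/2) = 9; row 2: entry 0 ≤ 0. Minimum is 9 at row 1 (x1 leaves); pivot element 1/2.
Pivot on row 1; the Z-row RHS becomes 45/2 − (-3/2)·9 = 36.

36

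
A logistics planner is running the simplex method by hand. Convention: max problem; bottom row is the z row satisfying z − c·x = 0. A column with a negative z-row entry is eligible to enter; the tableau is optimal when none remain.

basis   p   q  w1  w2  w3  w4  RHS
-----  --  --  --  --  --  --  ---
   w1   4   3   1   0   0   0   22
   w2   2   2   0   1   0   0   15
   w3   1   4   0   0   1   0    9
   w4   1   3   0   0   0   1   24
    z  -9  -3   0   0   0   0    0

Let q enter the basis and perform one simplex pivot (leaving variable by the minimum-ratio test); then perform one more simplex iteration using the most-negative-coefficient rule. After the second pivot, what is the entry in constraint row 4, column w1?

-1/13

Ratio test on column q — row 1: 22/3 = 22/3; row 2: 15/2 = 15/2; row 3: 9/4 = 9/4; row 4: 24/3 = 8. Minimum is 9/4 at row 3 (w3 leaves); pivot element 4.
Divide row 3 by 4; eliminate column q from the other rows.
Second iteration: most negative z-row entry is -33/4 in column p, so p enters.
Ratio test on column p — row 1: (61/4)/(13/4) = 61/13; row 2: (21/2)/(3/2) = 7; row 3: (9/4)/(1/4) = 9; row 4: (69/4)/(1/4) = 69. Minimum is 61/13 at row 1 (w1 leaves); pivot element 13/4.
Divide row 1 by 13/4; eliminate column p from the other rows.
After both pivots, the entry at constraint row 4, column w1 is -1/13.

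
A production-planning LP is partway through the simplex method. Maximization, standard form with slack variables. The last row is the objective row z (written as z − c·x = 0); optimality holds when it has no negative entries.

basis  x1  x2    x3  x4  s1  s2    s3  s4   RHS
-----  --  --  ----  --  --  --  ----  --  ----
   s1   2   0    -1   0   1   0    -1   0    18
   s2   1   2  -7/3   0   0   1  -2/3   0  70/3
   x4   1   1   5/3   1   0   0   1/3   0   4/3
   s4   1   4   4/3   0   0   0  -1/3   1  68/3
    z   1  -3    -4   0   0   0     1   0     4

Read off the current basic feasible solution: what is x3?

0

x3 is not in the basis, so in the current basic feasible solution x3 = 0.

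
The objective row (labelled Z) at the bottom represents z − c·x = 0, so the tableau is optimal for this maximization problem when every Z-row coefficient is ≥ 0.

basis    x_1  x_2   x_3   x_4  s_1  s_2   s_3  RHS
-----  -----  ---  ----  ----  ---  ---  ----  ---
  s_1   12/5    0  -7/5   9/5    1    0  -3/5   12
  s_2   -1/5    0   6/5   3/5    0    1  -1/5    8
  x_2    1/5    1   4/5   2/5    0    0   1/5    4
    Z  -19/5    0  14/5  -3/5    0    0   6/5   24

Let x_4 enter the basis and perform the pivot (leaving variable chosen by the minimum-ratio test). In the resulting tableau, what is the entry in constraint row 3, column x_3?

10/9

Ratio test on column x_4 — row 1: 12/(9/5) = 20/3; row 2: 8/(3/5) = 40/3; row 3: 4/(2/5) = 10. Minimum is 20/3 at row 1 (s_1 leaves); pivot element 9/5.
Divide row 1 by 9/5; eliminate column x_4 from the other rows.
Row 3 update in column x_3: 4/5 − (2/5)·(-7/9) = 10/9.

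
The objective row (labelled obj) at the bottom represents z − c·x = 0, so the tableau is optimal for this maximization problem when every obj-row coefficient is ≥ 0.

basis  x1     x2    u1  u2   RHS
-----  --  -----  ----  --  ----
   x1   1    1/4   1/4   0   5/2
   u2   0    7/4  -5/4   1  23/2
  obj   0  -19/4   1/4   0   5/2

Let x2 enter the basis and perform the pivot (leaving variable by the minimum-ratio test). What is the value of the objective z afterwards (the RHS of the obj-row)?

236/7

Ratio test on column x2 — row 1: (5/2)/(1/4) = 10; row 2: (23/2)/(7/4) = 46/7. Minimum is 46/7 at row 2 (u2 leaves); pivot element 7/4.
Pivot on row 2; the obj-row RHS becomes 5/2 − (-19/4)·(46/7) = 236/7.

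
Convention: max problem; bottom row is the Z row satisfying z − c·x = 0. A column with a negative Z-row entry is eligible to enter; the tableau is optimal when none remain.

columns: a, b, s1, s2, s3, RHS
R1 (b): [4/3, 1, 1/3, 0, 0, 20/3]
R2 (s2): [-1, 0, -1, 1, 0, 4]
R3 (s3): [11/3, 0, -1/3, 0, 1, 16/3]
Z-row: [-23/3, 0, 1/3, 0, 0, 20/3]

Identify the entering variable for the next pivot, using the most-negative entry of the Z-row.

a

Negative Z-row entries: a: -23/3.
The most negative is -23/3 in column a, so a enters.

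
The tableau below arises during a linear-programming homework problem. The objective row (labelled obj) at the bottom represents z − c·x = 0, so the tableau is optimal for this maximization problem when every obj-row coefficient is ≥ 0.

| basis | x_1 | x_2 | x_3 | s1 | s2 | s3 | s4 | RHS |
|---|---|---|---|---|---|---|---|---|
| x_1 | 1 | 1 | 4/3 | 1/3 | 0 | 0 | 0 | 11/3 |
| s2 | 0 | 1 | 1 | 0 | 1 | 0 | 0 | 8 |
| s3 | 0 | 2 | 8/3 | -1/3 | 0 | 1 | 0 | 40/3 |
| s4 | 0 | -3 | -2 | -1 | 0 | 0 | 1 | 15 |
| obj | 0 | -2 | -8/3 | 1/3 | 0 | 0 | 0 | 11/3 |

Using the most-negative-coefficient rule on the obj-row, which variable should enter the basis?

Negative obj-row entries: x_2: -2, x_3: -8/3.
The most negative is -8/3 in column x_3, so x_3 enters.

x_3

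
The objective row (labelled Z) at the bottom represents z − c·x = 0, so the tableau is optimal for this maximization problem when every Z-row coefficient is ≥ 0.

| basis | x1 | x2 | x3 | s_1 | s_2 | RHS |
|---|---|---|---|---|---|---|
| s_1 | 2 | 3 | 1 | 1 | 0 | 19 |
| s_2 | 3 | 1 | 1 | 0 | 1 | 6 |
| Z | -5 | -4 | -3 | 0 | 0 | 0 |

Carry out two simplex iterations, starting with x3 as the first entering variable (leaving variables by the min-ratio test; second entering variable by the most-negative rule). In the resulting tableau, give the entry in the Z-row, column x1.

7

Ratio test on column x3 — row 1: 19/1 = 19; row 2: 6/1 = 6. Minimum is 6 at row 2 (s_2 leaves); pivot element 1.
Divide row 2 by 1; eliminate column x3 from the other rows.
Second iteration: most negative Z-row entry is -1 in column x2, so x2 enters.
Ratio test on column x2 — row 1: 13/2 = 13/2; row 2: 6/1 = 6. Minimum is 6 at row 2 (x3 leaves); pivot element 1.
Divide row 2 by 1; eliminate column x2 from the other rows.
After both pivots, the entry at the Z-row, column x1 is 7.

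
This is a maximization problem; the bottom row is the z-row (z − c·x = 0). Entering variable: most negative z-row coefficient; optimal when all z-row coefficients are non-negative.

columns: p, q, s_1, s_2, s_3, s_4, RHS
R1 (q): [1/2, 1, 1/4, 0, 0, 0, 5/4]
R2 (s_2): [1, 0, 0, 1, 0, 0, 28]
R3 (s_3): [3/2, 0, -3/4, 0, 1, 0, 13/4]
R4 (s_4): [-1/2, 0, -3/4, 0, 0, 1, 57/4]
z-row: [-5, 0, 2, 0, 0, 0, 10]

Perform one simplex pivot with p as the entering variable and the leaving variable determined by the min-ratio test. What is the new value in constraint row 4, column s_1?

Ratio test on column p — row 1: (5/4)/(1/2) = 5/2; row 2: 28/1 = 28; row 3: (13/4)/(3/2) = 13/6; row 4: entry -1/2 ≤ 0. Minimum is 13/6 at row 3 (s_3 leaves); pivot element 3/2.
Divide row 3 by 3/2; eliminate column p from the other rows.
Row 4 update in column s_1: -3/4 − (-1/2)·(-1/2) = -1.

-1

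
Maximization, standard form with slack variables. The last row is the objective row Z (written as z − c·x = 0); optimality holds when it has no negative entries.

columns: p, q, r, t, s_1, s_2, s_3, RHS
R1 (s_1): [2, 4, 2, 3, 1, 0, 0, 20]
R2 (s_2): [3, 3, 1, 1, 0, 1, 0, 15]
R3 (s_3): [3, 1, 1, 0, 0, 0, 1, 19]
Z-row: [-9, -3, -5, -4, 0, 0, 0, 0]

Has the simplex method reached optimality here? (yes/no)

no

The Z-row has a negative entry -9 in column p, so it is not optimal.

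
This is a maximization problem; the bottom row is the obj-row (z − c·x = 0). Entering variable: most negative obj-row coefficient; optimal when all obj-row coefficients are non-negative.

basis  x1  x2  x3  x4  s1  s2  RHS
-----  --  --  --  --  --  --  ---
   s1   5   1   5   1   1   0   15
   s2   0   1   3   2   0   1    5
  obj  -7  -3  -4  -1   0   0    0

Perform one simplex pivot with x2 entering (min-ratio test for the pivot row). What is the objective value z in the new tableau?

15

Ratio test on column x2 — row 1: 15/1 = 15; row 2: 5/1 = 5. Minimum is 5 at row 2 (s2 leaves); pivot element 1.
Pivot on row 2; the obj-row RHS becomes 0 − (-3)·5 = 15.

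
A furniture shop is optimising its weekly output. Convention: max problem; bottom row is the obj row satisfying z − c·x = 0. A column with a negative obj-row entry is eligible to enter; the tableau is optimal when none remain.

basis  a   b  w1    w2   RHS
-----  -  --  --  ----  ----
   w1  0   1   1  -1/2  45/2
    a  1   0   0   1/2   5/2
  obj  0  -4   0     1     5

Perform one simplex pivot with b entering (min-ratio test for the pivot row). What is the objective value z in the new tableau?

95

Ratio test on column b — row 1: (45/2)/1 = 45/2; row 2: entry 0 ≤ 0. Minimum is 45/2 at row 1 (w1 leaves); pivot element 1.
Pivot on row 1; the obj-row RHS becomes 5 − (-4)·(45/2) = 95.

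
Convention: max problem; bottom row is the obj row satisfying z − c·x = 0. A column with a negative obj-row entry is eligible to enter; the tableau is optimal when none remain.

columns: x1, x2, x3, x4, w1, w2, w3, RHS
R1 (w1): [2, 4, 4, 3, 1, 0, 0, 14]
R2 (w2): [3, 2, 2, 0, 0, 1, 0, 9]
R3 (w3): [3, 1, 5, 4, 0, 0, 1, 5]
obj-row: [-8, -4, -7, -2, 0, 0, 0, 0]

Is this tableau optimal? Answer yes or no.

The obj-row has a negative entry -8 in column x1, so it is not optimal.

no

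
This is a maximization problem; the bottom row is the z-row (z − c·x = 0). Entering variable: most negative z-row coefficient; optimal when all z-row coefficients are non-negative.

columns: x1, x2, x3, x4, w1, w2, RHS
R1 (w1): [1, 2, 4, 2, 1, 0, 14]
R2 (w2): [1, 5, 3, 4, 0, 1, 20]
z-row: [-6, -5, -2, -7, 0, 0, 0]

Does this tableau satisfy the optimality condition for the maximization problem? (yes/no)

The z-row has a negative entry -7 in column x4, so it is not optimal.

no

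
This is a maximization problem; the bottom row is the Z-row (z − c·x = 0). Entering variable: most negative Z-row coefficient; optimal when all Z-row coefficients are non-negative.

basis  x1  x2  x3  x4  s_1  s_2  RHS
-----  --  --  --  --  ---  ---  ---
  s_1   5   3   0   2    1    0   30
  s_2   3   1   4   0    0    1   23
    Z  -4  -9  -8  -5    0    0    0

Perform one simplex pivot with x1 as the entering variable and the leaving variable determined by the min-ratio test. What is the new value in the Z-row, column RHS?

Ratio test on column x1 — row 1: 30/5 = 6; row 2: 23/3 = 23/3. Minimum is 6 at row 1 (s_1 leaves); pivot element 5.
Divide row 1 by 5; eliminate column x1 from the other rows.
Z-row update in column RHS: 0 − (-4)·6 = 24.

24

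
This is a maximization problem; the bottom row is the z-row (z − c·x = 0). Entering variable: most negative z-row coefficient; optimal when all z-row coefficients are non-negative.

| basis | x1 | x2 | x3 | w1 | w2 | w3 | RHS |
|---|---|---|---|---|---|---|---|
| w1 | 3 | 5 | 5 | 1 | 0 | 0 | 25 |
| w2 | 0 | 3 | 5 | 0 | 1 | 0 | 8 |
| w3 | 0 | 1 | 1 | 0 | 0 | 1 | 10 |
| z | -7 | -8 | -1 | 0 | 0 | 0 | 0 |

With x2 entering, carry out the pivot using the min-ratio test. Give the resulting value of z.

Ratio test on column x2 — row 1: 25/5 = 5; row 2: 8/3 = 8/3; row 3: 10/1 = 10. Minimum is 8/3 at row 2 (w2 leaves); pivot element 3.
Pivot on row 2; the z-row RHS becomes 0 − (-8)·(8/3) = 64/3.

64/3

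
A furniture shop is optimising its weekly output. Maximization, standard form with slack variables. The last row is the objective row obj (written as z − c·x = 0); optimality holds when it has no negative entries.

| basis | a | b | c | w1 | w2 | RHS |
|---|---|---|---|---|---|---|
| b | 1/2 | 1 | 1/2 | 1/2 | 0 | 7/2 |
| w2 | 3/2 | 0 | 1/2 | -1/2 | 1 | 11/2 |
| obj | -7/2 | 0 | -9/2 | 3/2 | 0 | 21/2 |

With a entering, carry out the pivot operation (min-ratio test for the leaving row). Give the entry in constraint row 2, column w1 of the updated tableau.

-1/3

Ratio test on column a — row 1: (7/2)/(1/2) = 7; row 2: (11/2)/(3/2) = 11/3. Minimum is 11/3 at row 2 (w2 leaves); pivot element 3/2.
Divide row 2 by 3/2; eliminate column a from the other rows.
In the new row 2, the w1 entry is the old entry divided by the pivot: (-1/2)/(3/2) = -1/3.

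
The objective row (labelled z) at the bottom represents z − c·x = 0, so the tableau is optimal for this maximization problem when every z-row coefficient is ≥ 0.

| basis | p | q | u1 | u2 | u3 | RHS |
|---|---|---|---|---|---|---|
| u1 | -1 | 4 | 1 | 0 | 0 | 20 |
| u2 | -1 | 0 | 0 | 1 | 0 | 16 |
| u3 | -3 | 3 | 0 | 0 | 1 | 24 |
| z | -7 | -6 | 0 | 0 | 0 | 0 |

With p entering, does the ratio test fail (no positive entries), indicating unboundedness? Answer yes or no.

Every constraint-row entry in column p is ≤ 0, so increasing p is unbounded.

yes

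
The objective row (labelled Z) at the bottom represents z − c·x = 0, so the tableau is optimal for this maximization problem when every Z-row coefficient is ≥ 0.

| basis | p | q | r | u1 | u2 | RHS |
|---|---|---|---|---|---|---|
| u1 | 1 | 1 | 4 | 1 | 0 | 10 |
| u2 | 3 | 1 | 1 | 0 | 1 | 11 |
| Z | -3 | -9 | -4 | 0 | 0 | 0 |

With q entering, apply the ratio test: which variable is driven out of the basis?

u1

Column q entries and ratios — u1: 10/1 = 10; u2: 11/1 = 11.
Smallest ratio is 10 in the row of u1, so u1 leaves.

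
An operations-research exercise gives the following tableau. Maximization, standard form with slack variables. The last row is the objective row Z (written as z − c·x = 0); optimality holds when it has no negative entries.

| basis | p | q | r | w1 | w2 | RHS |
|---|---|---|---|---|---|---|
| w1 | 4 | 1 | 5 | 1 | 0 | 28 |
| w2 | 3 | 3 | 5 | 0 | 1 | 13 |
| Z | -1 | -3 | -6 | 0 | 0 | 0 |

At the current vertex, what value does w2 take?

w2 is basic (row 2); its value is the RHS of that row, 13.

13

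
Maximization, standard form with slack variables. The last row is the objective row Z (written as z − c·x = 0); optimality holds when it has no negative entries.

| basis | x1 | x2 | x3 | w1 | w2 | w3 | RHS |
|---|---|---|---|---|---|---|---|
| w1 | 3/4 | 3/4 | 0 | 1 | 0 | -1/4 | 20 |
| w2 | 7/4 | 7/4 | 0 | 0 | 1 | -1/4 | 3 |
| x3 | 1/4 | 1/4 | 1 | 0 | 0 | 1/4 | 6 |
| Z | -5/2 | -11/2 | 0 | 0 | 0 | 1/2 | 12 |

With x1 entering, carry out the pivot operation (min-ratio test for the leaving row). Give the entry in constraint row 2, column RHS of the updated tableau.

Ratio test on column x1 — row 1: 20/(3/4) = 80/3; row 2: 3/(7/4) = 12/7; row 3: 6/(1/4) = 24. Minimum is 12/7 at row 2 (w2 leaves); pivot element 7/4.
Divide row 2 by 7/4; eliminate column x1 from the other rows.
In the new row 2, the RHS entry is the old entry divided by the pivot: 3/(7/4) = 12/7.

12/7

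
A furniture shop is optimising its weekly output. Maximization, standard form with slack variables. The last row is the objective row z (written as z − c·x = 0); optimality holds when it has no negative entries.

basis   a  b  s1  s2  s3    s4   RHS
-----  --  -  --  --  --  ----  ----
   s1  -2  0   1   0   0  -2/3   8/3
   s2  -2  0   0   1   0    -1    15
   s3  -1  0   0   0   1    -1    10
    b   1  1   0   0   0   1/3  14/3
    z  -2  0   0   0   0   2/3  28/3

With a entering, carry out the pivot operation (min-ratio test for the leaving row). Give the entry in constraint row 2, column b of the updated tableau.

2

Ratio test on column a — row 1: entry -2 ≤ 0; row 2: entry -2 ≤ 0; row 3: entry -1 ≤ 0; row 4: (14/3)/1 = 14/3. Minimum is 14/3 at row 4 (b leaves); pivot element 1.
Divide row 4 by 1; eliminate column a from the other rows.
Row 2 update in column b: 0 − (-2)·1 = 2.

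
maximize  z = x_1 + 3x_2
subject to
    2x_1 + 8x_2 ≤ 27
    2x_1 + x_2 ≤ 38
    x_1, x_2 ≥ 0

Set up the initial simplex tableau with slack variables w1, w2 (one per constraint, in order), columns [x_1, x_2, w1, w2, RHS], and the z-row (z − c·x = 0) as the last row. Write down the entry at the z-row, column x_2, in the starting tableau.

-3

The z-row carries the negated objective coefficients: the x_2 entry is -3.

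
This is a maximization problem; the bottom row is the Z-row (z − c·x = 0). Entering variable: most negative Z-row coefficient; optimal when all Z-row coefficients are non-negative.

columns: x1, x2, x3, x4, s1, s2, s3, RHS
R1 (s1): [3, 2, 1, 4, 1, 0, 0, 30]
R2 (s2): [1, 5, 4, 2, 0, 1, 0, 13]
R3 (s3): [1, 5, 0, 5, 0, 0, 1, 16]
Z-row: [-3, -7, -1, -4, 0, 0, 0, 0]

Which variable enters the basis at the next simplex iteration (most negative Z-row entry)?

Negative Z-row entries: x1: -3, x2: -7, x3: -1, x4: -4.
The most negative is -7 in column x2, so x2 enters.

x2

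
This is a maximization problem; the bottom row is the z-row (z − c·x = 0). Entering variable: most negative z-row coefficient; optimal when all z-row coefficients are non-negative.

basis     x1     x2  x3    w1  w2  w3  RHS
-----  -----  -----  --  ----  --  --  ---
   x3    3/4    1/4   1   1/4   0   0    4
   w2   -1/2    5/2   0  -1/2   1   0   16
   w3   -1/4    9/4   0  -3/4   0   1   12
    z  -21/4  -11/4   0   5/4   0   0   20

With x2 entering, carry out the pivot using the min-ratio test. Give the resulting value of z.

Ratio test on column x2 — row 1: 4/(1/4) = 16; row 2: 16/(5/2) = 32/5; row 3: 12/(9/4) = 16/3. Minimum is 16/3 at row 3 (w3 leaves); pivot element 9/4.
Pivot on row 3; the z-row RHS becomes 20 − (-11/4)·(16/3) = 104/3.

104/3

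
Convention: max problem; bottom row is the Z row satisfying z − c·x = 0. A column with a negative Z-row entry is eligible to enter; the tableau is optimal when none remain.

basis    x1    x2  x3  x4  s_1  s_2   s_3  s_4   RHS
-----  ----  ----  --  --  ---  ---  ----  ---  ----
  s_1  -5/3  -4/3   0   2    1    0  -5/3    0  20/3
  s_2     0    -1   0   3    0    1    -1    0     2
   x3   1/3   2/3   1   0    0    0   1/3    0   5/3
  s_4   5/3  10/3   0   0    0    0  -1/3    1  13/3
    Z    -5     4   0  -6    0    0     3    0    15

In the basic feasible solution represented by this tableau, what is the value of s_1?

20/3

s_1 is basic (row 1); its value is the RHS of that row, 20/3.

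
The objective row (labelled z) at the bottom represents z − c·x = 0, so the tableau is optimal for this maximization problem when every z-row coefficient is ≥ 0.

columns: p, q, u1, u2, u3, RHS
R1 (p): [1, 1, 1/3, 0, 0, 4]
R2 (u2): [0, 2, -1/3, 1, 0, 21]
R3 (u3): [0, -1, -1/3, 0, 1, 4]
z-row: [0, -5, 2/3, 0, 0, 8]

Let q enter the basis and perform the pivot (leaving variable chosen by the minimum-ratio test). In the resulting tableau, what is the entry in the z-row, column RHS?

Ratio test on column q — row 1: 4/1 = 4; row 2: 21/2 = 21/2; row 3: entry -1 ≤ 0. Minimum is 4 at row 1 (p leaves); pivot element 1.
Divide row 1 by 1; eliminate column q from the other rows.
z-row update in column RHS: 8 − (-5)·4 = 28.

28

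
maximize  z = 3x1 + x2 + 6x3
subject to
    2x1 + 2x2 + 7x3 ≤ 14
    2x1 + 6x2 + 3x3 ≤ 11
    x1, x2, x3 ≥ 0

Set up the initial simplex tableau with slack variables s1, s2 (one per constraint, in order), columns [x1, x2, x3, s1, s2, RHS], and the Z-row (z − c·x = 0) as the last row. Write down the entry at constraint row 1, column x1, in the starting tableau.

2

Constraint 1 has coefficient 2 on x1.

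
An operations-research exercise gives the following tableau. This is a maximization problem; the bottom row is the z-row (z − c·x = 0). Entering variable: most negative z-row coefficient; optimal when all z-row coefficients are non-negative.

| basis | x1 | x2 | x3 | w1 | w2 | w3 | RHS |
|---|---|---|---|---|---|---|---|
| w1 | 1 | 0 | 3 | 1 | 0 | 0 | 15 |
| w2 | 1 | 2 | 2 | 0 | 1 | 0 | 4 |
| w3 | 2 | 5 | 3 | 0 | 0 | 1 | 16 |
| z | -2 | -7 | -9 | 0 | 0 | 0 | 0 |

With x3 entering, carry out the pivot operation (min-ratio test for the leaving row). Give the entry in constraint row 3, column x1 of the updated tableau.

Ratio test on column x3 — row 1: 15/3 = 5; row 2: 4/2 = 2; row 3: 16/3 = 16/3. Minimum is 2 at row 2 (w2 leaves); pivot element 2.
Divide row 2 by 2; eliminate column x3 from the other rows.
Row 3 update in column x1: 2 − 3·(1/2) = 1/2.

1/2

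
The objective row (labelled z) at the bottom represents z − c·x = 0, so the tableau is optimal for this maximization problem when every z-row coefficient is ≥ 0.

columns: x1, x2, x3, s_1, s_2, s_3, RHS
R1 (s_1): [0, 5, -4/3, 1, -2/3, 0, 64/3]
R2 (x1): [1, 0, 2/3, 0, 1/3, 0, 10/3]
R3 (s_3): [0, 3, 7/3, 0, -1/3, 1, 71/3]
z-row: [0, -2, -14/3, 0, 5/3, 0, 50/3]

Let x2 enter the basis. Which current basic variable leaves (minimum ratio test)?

s_1

Column x2 entries and ratios — s_1: (64/3)/5 = 64/15; x1: 0 ≤ 0, skip; s_3: (71/3)/3 = 71/9.
Smallest ratio is 64/15 in the row of s_1, so s_1 leaves.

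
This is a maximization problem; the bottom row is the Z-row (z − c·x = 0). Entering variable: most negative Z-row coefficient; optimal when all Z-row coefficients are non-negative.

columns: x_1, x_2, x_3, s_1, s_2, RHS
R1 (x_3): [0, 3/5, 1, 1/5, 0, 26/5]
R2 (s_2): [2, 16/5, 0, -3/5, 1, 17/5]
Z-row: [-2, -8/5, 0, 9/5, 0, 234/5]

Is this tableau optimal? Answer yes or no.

no

The Z-row has a negative entry -2 in column x_1, so it is not optimal.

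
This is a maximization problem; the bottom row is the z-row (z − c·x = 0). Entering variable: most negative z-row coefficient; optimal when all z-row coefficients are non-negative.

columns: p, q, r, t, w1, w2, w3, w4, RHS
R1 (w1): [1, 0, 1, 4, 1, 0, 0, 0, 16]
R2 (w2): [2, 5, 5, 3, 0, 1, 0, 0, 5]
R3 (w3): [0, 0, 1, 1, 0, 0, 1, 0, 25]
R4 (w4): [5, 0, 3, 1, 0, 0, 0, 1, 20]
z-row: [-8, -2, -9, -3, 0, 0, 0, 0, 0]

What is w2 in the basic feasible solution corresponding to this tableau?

5

w2 is basic (row 2); its value is the RHS of that row, 5.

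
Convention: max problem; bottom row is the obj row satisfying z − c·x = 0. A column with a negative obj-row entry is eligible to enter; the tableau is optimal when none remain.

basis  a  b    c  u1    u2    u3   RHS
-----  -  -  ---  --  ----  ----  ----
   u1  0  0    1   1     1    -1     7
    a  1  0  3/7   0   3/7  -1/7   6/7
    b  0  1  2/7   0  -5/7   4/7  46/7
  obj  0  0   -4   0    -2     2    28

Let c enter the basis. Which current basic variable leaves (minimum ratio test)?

Column c entries and ratios — u1: 7/1 = 7; a: (6/7)/(3/7) = 2; b: (46/7)/(2/7) = 23.
Smallest ratio is 2 in the row of a, so a leaves.

a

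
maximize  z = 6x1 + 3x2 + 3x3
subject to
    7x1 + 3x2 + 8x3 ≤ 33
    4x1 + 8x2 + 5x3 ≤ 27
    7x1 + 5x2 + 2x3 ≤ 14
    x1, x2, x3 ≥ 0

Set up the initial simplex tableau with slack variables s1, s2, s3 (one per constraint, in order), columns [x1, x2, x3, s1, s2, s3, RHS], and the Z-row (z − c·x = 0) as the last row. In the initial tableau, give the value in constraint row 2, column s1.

Slack s1 belongs to constraint 1; its column is the unit vector e_1, so the entry in row 2 is 0.

0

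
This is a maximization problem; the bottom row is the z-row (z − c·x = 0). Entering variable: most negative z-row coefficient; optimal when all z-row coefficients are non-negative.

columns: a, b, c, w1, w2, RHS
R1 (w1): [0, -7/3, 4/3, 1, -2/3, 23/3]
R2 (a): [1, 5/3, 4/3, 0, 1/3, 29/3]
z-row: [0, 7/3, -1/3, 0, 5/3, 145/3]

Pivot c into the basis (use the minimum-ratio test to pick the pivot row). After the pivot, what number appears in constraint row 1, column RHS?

Ratio test on column c — row 1: (23/3)/(4/3) = 23/4; row 2: (29/3)/(4/3) = 29/4. Minimum is 23/4 at row 1 (w1 leaves); pivot element 4/3.
Divide row 1 by 4/3; eliminate column c from the other rows.
In the new row 1, the RHS entry is the old entry divided by the pivot: (23/3)/(4/3) = 23/4.

23/4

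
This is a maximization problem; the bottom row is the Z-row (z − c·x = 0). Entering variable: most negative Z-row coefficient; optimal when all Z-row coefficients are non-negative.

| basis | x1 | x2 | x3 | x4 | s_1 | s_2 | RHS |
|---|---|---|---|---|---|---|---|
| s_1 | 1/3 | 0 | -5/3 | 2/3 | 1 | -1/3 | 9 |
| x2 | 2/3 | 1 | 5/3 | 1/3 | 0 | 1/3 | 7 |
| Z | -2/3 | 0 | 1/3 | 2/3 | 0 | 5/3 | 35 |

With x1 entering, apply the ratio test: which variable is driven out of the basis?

x2

Column x1 entries and ratios — s_1: 9/(1/3) = 27; x2: 7/(2/3) = 21/2.
Smallest ratio is 21/2 in the row of x2, so x2 leaves.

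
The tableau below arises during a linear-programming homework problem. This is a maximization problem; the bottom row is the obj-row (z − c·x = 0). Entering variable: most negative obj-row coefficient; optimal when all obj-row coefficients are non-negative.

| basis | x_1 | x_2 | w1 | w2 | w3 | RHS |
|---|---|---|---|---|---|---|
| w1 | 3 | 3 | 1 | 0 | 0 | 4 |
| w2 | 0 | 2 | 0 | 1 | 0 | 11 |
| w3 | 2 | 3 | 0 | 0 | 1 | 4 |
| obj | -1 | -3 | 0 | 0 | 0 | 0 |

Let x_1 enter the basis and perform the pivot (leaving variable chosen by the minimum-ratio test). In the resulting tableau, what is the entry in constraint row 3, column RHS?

Ratio test on column x_1 — row 1: 4/3 = 4/3; row 2: entry 0 ≤ 0; row 3: 4/2 = 2. Minimum is 4/3 at row 1 (w1 leaves); pivot element 3.
Divide row 1 by 3; eliminate column x_1 from the other rows.
Row 3 update in column RHS: 4 − 2·(4/3) = 4/3.

4/3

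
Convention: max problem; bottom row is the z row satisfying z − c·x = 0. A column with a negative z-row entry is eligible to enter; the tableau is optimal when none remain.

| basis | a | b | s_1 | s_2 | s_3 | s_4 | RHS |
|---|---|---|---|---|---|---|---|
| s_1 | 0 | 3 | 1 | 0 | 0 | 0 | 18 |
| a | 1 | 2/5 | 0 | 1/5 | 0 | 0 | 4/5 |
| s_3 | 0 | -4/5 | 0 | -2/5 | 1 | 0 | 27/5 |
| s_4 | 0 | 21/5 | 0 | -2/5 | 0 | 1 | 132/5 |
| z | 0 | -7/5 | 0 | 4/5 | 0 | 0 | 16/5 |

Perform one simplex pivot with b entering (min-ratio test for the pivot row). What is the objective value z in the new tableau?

6

Ratio test on column b — row 1: 18/3 = 6; row 2: (4/5)/(2/5) = 2; row 3: entry -4/5 ≤ 0; row 4: (132/5)/(21/5) = 44/7. Minimum is 2 at row 2 (a leaves); pivot element 2/5.
Pivot on row 2; the z-row RHS becomes 16/5 − (-7/5)·2 = 6.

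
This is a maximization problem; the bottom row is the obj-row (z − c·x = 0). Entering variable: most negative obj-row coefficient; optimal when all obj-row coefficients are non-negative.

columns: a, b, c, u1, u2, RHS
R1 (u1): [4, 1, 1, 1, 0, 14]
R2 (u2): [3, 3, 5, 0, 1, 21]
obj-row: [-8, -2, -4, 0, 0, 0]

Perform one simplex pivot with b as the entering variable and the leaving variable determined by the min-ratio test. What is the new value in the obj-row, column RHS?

14

Ratio test on column b — row 1: 14/1 = 14; row 2: 21/3 = 7. Minimum is 7 at row 2 (u2 leaves); pivot element 3.
Divide row 2 by 3; eliminate column b from the other rows.
obj-row update in column RHS: 0 − (-2)·7 = 14.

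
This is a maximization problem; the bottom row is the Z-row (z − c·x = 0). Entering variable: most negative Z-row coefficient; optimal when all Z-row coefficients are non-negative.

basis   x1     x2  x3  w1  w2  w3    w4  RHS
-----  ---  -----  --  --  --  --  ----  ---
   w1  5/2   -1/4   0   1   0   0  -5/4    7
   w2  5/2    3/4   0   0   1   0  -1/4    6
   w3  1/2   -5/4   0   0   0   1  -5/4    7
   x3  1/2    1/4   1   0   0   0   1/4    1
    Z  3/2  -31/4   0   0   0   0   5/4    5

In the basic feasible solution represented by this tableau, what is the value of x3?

x3 is basic (row 4); its value is the RHS of that row, 1.

1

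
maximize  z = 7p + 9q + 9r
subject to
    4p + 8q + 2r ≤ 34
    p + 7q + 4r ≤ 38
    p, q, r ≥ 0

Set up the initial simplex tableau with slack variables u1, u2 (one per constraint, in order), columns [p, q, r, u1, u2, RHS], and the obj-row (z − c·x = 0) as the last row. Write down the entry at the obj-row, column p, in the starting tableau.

-7

The obj-row carries the negated objective coefficients: the p entry is -7.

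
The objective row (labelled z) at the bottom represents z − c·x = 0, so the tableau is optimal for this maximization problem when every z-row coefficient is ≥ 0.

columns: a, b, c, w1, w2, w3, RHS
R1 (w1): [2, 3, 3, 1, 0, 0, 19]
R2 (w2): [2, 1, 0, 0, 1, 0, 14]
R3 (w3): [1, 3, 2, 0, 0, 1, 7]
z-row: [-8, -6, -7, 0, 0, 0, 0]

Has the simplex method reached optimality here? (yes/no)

The z-row has a negative entry -8 in column a, so it is not optimal.

no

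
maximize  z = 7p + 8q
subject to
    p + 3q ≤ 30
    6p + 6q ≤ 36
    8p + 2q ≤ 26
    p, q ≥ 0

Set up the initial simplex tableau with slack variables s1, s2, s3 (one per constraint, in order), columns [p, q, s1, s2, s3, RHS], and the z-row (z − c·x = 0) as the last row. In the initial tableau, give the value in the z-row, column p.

The z-row carries the negated objective coefficients: the p entry is -7.

-7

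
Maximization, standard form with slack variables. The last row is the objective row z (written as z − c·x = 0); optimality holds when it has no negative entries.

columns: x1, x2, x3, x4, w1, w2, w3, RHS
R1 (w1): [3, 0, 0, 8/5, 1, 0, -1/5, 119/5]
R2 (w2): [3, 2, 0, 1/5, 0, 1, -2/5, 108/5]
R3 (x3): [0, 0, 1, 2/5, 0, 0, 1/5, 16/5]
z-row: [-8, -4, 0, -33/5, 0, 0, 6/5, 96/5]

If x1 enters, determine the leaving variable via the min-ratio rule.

Column x1 entries and ratios — w1: (119/5)/3 = 119/15; w2: (108/5)/3 = 36/5; x3: 0 ≤ 0, skip.
Smallest ratio is 36/5 in the row of w2, so w2 leaves.

w2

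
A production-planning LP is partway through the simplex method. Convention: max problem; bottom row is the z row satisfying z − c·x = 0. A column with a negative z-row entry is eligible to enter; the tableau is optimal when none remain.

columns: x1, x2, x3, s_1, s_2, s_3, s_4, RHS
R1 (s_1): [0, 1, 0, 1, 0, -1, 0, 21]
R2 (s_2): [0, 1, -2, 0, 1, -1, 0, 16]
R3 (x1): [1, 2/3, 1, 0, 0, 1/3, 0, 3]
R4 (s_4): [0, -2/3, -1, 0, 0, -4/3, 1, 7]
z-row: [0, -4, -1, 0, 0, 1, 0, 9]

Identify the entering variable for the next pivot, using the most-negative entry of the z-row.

Negative z-row entries: x2: -4, x3: -1.
The most negative is -4 in column x2, so x2 enters.

x2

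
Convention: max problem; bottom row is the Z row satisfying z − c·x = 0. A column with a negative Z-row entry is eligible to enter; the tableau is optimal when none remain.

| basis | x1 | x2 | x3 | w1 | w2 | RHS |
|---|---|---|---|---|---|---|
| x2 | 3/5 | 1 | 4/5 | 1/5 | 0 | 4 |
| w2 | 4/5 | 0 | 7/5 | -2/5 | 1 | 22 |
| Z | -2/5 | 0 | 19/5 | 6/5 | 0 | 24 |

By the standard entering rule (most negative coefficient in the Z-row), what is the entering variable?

x1

Negative Z-row entries: x1: -2/5.
The most negative is -2/5 in column x1, so x1 enters.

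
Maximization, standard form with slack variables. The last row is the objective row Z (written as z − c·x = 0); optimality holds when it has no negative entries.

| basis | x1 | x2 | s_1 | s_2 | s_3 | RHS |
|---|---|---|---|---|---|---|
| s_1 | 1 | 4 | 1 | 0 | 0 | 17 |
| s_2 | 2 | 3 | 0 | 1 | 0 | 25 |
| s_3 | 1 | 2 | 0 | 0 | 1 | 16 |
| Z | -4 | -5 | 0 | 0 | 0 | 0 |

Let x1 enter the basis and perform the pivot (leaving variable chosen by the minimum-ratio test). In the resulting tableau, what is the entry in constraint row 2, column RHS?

25/2

Ratio test on column x1 — row 1: 17/1 = 17; row 2: 25/2 = 25/2; row 3: 16/1 = 16. Minimum is 25/2 at row 2 (s_2 leaves); pivot element 2.
Divide row 2 by 2; eliminate column x1 from the other rows.
In the new row 2, the RHS entry is the old entry divided by the pivot: 25/2 = 25/2.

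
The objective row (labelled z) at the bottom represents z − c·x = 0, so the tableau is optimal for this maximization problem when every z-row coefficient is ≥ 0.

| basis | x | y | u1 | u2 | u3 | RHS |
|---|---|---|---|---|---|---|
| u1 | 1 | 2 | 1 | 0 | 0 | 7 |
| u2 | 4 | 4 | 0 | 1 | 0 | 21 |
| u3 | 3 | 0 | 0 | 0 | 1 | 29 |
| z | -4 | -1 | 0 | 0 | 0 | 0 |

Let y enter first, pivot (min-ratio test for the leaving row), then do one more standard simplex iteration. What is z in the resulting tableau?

63/4

Ratio test on column y — row 1: 7/2 = 7/2; row 2: 21/4 = 21/4; row 3: entry 0 ≤ 0. Minimum is 7/2 at row 1 (u1 leaves); pivot element 2.
Pivot on row 1; the z-row RHS becomes 0 − (-1)·(7/2) = 7/2.
Next entering variable (most negative z-row entry -7/2): x.
Ratio test on column x — row 1: (7/2)/(1/2) = 7; row 2: 7/2 = 7/2; row 3: 29/3 = 29/3. Minimum is 7/2 at row 2 (u2 leaves); pivot element 2.
After the second pivot the z-row RHS is 7/2 − (-7/2)·(7/2) = 63/4.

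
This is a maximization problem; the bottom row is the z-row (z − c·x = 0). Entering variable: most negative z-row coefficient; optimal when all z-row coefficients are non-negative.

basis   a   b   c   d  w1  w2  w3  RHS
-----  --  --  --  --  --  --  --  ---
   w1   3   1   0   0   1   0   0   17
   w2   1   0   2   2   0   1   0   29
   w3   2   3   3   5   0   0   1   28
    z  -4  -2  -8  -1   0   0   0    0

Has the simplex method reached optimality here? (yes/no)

The z-row has a negative entry -8 in column c, so it is not optimal.

no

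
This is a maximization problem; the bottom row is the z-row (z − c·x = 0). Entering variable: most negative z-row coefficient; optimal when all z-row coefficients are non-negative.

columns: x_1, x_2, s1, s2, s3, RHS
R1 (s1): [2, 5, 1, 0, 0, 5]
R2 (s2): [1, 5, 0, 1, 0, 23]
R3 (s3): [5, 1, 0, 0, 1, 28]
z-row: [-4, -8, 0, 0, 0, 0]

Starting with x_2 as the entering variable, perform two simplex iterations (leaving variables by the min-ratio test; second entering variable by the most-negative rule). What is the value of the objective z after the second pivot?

10

Ratio test on column x_2 — row 1: 5/5 = 1; row 2: 23/5 = 23/5; row 3: 28/1 = 28. Minimum is 1 at row 1 (s1 leaves); pivot element 5.
Pivot on row 1; the z-row RHS becomes 0 − (-8)·1 = 8.
Next entering variable (most negative z-row entry -4/5): x_1.
Ratio test on column x_1 — row 1: 1/(2/5) = 5/2; row 2: entry -1 ≤ 0; row 3: 27/(23/5) = 135/23. Minimum is 5/2 at row 1 (x_2 leaves); pivot element 2/5.
After the second pivot the z-row RHS is 8 − (-4/5)·(5/2) = 10.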